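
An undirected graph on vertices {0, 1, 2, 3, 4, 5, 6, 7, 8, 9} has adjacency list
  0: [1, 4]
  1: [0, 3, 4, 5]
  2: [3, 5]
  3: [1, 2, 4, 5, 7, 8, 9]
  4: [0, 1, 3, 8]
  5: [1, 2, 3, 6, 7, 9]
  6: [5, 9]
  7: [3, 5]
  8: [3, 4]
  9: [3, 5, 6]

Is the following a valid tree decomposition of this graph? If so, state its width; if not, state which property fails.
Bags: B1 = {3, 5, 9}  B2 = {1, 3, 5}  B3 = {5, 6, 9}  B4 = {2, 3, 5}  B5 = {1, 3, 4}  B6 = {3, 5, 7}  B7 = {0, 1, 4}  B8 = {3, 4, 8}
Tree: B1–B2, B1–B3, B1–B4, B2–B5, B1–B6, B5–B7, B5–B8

Checking the three conditions: (i) the bags cover all of {0, 1, 2, 3, 4, 5, 6, 7, 8, 9}; (ii) for each edge, some bag contains both endpoints; (iii) the bags containing any fixed vertex form a subtree. All hold, so the decomposition is valid with width 3 − 1 = 2.

Yes; width 2.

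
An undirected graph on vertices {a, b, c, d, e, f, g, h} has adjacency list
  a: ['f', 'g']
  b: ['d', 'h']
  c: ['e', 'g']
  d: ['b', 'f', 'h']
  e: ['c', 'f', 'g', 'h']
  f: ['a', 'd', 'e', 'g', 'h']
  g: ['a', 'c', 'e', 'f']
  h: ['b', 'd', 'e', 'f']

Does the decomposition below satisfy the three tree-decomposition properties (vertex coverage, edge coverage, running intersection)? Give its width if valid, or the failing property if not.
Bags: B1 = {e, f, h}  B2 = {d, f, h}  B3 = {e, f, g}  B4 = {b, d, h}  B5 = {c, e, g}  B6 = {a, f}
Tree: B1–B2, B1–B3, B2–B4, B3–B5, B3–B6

No — edge (g,a) lies in no bag.

A tree decomposition must satisfy three properties: every vertex lies in some bag; for every edge, both endpoints lie together in some bag; and for every vertex, the bags containing it form a connected subtree. Here edge (g,a) lies in no bag, so the decomposition is invalid.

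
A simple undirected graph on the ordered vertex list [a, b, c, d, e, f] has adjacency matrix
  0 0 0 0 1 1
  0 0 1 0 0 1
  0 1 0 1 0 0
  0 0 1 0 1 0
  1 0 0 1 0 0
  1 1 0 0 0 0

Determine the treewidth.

A width-2 tree decomposition is:
Bags: B1 = {b, c, f}  B2 = {c, d, f}  B3 = {d, e, f}  B4 = {a, e, f}
Tree: B1–B2, B2–B3, B3–B4
Each bag holds 3 vertices, so the decomposition has width 2, which upper-bounds the treewidth. Since f–b–c–d–e–a–f is a cycle in G, G is not acyclic. Forests are exactly the graphs of treewidth ≤ 1, so tw(G) ≥ 2. Therefore the treewidth is 2.

2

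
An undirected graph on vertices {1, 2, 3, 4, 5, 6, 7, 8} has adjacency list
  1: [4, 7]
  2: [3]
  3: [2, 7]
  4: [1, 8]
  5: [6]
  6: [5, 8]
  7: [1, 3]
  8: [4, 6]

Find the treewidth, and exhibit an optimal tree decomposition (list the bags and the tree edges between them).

Each bag holds 2 vertices, so the decomposition has width 1, which upper-bounds the treewidth. Any graph with an edge has treewidth ≥ 1, and G has the edge 2–3. Hence tw(G) = 1 exactly.

Treewidth 1.
Bags: B1 = {2, 3}  B2 = {3, 7}  B3 = {1, 7}  B4 = {1, 4}  B5 = {4, 8}  B6 = {6, 8}  B7 = {5, 6}
Tree: B1–B2, B2–B3, B3–B4, B4–B5, B5–B6, B6–B7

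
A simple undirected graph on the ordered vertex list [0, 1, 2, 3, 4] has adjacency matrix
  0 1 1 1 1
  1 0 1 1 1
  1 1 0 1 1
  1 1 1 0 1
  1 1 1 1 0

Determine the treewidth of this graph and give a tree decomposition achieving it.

A single bag containing all 5 vertices is trivially a valid decomposition of width 4. For the lower bound, the 5 vertices {0, 1, 2, 3, 4} are pairwise adjacent, and any tree decomposition puts a clique entirely inside one bag — forcing width ≥ 4. Combining the bounds, tw(G) = 4.

Treewidth 4.
One such decomposition:
Bags: B1 = {0, 1, 2, 3, 4}
Tree: (single bag)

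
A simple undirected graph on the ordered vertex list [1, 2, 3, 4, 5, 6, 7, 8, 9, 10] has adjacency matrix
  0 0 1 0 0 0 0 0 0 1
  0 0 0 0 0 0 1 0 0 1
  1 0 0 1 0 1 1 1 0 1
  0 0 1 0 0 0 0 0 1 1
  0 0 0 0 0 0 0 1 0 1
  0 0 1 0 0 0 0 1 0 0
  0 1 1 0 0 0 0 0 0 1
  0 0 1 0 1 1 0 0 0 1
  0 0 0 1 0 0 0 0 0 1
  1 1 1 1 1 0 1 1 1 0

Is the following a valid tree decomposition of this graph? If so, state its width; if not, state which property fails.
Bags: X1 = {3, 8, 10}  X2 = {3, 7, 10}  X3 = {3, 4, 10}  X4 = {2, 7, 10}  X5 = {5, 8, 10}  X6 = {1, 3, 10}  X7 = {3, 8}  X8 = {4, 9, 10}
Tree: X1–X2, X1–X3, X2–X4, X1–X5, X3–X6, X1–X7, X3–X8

A tree decomposition must satisfy three properties: every vertex lies in some bag; for every edge, both endpoints lie together in some bag; and for every vertex, the bags containing it form a connected subtree. Here vertex 6 appears in no bag, so the decomposition is invalid.

No — vertex 6 appears in no bag.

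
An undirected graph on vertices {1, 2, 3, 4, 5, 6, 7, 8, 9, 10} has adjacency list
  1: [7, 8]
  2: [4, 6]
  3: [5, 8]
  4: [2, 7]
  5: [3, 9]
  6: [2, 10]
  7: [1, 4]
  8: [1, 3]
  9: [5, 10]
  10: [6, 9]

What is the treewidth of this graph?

2

A width-2 tree decomposition is:
Bags: B1 = {1, 7, 8}  B2 = {3, 7, 8}  B3 = {3, 5, 7}  B4 = {5, 7, 9}  B5 = {7, 9, 10}  B6 = {6, 7, 10}  B7 = {2, 6, 7}  B8 = {2, 4, 7}
Tree: B1–B2, B2–B3, B3–B4, B4–B5, B5–B6, B6–B7, B7–B8
Each bag holds 3 vertices, so the decomposition has width 2, which upper-bounds the treewidth. Since 7–1–8–3–5–9–10–6–2–4–7 is a cycle in G, G is not acyclic. Forests are exactly the graphs of treewidth ≤ 1, so tw(G) ≥ 2. The upper and lower bounds meet at 2, so that is the treewidth.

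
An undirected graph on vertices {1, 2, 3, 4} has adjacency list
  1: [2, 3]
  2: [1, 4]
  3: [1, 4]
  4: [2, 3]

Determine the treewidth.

A width-2 tree decomposition is:
Bags: B1 = {2, 3, 4}  B2 = {1, 2, 3}
Tree: B1–B2
Each bag holds 3 vertices, so the decomposition has width 2, which upper-bounds the treewidth. Since 3–4–2–1–3 is a cycle in G, G is not acyclic. Forests are exactly the graphs of treewidth ≤ 1, so tw(G) ≥ 2. The upper and lower bounds meet at 2, so that is the treewidth.

2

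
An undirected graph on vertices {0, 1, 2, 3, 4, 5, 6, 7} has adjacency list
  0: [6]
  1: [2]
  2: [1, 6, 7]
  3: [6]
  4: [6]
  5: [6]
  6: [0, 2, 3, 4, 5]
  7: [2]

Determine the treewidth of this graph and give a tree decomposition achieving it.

Treewidth 1.
Bags: B1 = {4, 6}  B2 = {2, 6}  B3 = {0, 6}  B4 = {3, 6}  B5 = {1, 2}  B6 = {5, 6}  B7 = {2, 7}
Tree: B1–B2, B1–B3, B3–B4, B2–B5, B3–B6, B5–B7

The largest bag has 2 vertices, giving width 1; this decomposition certifies tw(G) ≤ 1. Any graph with an edge has treewidth ≥ 1, and G has the edge 6–4. The upper and lower bounds meet at 1, so that is the treewidth.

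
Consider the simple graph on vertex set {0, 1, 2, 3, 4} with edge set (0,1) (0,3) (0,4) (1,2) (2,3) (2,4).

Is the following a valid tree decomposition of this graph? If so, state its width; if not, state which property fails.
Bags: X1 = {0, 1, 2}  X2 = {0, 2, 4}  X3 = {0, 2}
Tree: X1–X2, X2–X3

A tree decomposition must satisfy three properties: every vertex lies in some bag; for every edge, both endpoints lie together in some bag; and for every vertex, the bags containing it form a connected subtree. Here vertex 3 appears in no bag, so the decomposition is invalid.

No — vertex 3 appears in no bag.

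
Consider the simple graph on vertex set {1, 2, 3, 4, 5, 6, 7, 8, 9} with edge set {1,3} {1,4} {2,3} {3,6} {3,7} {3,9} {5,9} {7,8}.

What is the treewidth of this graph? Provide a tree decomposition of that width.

Each bag holds 2 vertices, so the decomposition has width 1, which upper-bounds the treewidth. Since G has at least one edge (e.g. 3–6), it is not an edgeless graph, so tw(G) ≥ 1. The upper and lower bounds meet at 1, so that is the treewidth.

Treewidth 1.
Bags: B1 = {3, 6}  B2 = {3, 7}  B3 = {1, 3}  B4 = {7, 8}  B5 = {2, 3}  B6 = {1, 4}  B7 = {3, 9}  B8 = {5, 9}
Tree: B1–B2, B1–B3, B2–B4, B1–B5, B3–B6, B1–B7, B7–B8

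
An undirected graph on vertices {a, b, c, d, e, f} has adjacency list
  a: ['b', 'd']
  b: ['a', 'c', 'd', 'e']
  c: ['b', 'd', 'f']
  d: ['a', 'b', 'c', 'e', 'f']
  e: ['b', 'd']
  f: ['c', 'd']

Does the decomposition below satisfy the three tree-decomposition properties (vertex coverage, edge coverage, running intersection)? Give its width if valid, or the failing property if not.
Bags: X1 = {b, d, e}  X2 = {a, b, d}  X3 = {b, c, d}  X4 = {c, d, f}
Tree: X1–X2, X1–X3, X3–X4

Yes; width 2.

Every vertex of G appears in some bag (union = {a, b, c, d, e, f}); every edge is covered by a bag; and for each vertex v the set of bags containing v is connected in the bag tree. The decomposition is therefore valid. The largest bag has 3 vertices, so the width is 2.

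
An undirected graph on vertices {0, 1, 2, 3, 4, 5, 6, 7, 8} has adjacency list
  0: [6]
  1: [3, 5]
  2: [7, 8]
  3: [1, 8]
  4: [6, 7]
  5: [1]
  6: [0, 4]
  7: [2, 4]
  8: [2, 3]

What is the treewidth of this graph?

A width-1 tree decomposition is:
Bags: B1 = {0, 6}  B2 = {4, 6}  B3 = {4, 7}  B4 = {2, 7}  B5 = {2, 8}  B6 = {3, 8}  B7 = {1, 3}  B8 = {1, 5}
Tree: B1–B2, B2–B3, B3–B4, B4–B5, B5–B6, B6–B7, B7–B8
Every bag has size at most 2, so the width is 2 − 1 = 1 and tw(G) ≤ 1. Since G has at least one edge (e.g. 0–6), it is not an edgeless graph, so tw(G) ≥ 1. Combining the bounds, tw(G) = 1.

1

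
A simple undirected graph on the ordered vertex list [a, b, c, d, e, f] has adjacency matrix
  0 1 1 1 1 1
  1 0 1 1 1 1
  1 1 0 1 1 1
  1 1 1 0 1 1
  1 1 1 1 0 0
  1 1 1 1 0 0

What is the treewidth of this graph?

4

A width-4 tree decomposition is:
Bags: B1 = {a, b, c, d, e}  B2 = {a, b, c, d, f}
Tree: B1–B2
The largest bag has 5 vertices, giving width 4; this decomposition certifies tw(G) ≤ 4. Conversely, {a, b, c, d, e} is a clique of size 5, and the vertices of any clique must share a bag in every tree decomposition; so some bag has ≥ 5 vertices and tw(G) ≥ 4. Therefore the treewidth is 4.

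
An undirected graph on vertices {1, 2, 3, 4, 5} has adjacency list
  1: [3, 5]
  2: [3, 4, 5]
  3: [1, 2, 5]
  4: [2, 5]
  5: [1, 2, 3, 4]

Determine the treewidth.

2

A width-2 tree decomposition is:
Bags: B1 = {2, 4, 5}  B2 = {2, 3, 5}  B3 = {1, 3, 5}
Tree: B1–B2, B2–B3
Each bag holds 3 vertices, so the decomposition has width 2, which upper-bounds the treewidth. On the other hand G contains the 3-clique {1, 3, 5}. A clique must lie in a single bag of any decomposition, so no decomposition can have width below 2. Combining the bounds, tw(G) = 2.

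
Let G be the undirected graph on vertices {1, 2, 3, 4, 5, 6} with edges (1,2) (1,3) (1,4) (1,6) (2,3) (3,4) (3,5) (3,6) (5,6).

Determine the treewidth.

2

A width-2 tree decomposition is:
Bags: B1 = {1, 2, 3}  B2 = {1, 3, 6}  B3 = {3, 5, 6}  B4 = {1, 3, 4}
Tree: B1–B2, B2–B3, B2–B4
Every bag has size at most 3, so the width is 3 − 1 = 2 and tw(G) ≤ 2. For the lower bound, the 3 vertices {1, 2, 3} are pairwise adjacent, and any tree decomposition puts a clique entirely inside one bag — forcing width ≥ 2. Hence tw(G) = 2 exactly.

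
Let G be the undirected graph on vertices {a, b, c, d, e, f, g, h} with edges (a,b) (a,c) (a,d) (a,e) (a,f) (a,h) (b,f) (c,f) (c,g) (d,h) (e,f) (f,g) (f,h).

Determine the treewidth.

2

A width-2 tree decomposition is:
Bags: B1 = {a, c, f}  B2 = {a, f, h}  B3 = {a, b, f}  B4 = {a, e, f}  B5 = {c, f, g}  B6 = {a, d, h}
Tree: B1–B2, B2–B3, B3–B4, B1–B5, B2–B6
The largest bag has 3 vertices, giving width 2; this decomposition certifies tw(G) ≤ 2. Conversely, {a, d, h} is a clique of size 3, and the vertices of any clique must share a bag in every tree decomposition; so some bag has ≥ 3 vertices and tw(G) ≥ 2. Hence tw(G) = 2 exactly.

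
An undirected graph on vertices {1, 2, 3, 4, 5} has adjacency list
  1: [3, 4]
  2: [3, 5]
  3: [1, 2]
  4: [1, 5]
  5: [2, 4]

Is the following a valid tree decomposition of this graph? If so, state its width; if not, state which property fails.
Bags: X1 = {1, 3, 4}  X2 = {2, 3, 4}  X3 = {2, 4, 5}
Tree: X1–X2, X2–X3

Vertex coverage: the bags together contain {1, 2, 3, 4, 5}, the full vertex set. Edge coverage: each edge of G has both endpoints in at least one bag. Running intersection: for every vertex, the bags containing it form a connected subtree. All three properties hold, so this is a valid tree decomposition of width max|bag| − 1 = 2, and hence tw(G) ≤ 2.

Yes; width 2.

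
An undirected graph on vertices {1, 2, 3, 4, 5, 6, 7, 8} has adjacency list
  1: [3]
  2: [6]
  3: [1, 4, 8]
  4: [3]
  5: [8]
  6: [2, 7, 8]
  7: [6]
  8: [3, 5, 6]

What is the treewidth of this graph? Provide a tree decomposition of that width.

Treewidth 1.
Bags: B1 = {3, 4}  B2 = {3, 8}  B3 = {6, 8}  B4 = {6, 7}  B5 = {1, 3}  B6 = {2, 6}  B7 = {5, 8}
Tree: B1–B2, B2–B3, B3–B4, B2–B5, B4–B6, B3–B7

Each bag holds 2 vertices, so the decomposition has width 1, which upper-bounds the treewidth. G has an edge, so its treewidth is at least 1. The upper and lower bounds meet at 1, so that is the treewidth.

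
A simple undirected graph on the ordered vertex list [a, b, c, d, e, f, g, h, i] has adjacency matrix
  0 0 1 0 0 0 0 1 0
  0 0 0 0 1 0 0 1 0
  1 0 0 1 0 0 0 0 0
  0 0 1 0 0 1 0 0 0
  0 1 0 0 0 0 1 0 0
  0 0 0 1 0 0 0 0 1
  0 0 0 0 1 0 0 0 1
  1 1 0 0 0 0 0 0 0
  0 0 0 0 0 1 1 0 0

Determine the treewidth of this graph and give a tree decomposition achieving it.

Treewidth 2.
Bags: B1 = {d, f, i}  B2 = {c, d, i}  B3 = {a, c, i}  B4 = {a, h, i}  B5 = {b, h, i}  B6 = {b, e, i}  B7 = {e, g, i}
Tree: B1–B2, B2–B3, B3–B4, B4–B5, B5–B6, B6–B7

Every bag has size at most 3, so the width is 3 − 1 = 2 and tw(G) ≤ 2. Since i–f–d–c–a–h–b–e–g–i is a cycle in G, G is not acyclic. Forests are exactly the graphs of treewidth ≤ 1, so tw(G) ≥ 2. Therefore the treewidth is 2.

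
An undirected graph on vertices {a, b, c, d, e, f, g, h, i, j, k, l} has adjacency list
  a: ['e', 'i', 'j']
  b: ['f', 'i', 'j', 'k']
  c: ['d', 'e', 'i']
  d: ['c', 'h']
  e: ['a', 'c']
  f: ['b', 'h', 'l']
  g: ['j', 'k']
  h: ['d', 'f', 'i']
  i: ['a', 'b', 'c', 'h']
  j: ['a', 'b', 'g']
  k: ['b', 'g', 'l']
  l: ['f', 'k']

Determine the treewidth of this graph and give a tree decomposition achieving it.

The largest bag has 4 vertices, giving width 3; this decomposition certifies tw(G) ≤ 3. For the lower bound: the 4 vertex sets {c,d,e}, {a}, {i}, {b,f,h,j} are disjoint, each induces a connected subgraph, and every pair is joined by at least one edge of G. Contracting each set to a single vertex therefore yields K_{4} as a minor, and since treewidth is minor-monotone, tw(G) ≥ tw(K_{4}) = 3. Hence tw(G) = 3 exactly.

Treewidth 3.
Bags: B1 = {a, c, d, e}  B2 = {a, c, d, i}  B3 = {a, d, h, i}  B4 = {a, h, i, j}  B5 = {b, h, i, j}  B6 = {b, f, h, j}  B7 = {b, f, g, j}  B8 = {b, f, g, k}  B9 = {f, g, k, l}
Tree: B1–B2, B2–B3, B3–B4, B4–B5, B5–B6, B6–B7, B7–B8, B8–B9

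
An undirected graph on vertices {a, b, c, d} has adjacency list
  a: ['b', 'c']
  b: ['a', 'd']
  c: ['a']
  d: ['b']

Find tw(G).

1

A width-1 tree decomposition is:
Bags: B1 = {a, b}  B2 = {b, d}  B3 = {a, c}
Tree: B1–B2, B1–B3
Every bag has size at most 2, so the width is 2 − 1 = 1 and tw(G) ≤ 1. G has an edge, so its treewidth is at least 1. Combining the bounds, tw(G) = 1.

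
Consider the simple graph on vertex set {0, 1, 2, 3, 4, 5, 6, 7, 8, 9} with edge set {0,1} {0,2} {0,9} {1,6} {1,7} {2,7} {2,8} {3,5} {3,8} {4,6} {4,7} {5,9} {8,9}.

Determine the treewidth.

2

A width-2 tree decomposition is:
Bags: B1 = {1, 4, 6}  B2 = {1, 4, 7}  B3 = {0, 1, 7}  B4 = {0, 2, 7}  B5 = {0, 2, 9}  B6 = {2, 8, 9}  B7 = {5, 8, 9}  B8 = {3, 5, 8}
Tree: B1–B2, B2–B3, B3–B4, B4–B5, B5–B6, B6–B7, B7–B8
Each bag holds 3 vertices, so the decomposition has width 2, which upper-bounds the treewidth. The edges 6–4–7–1–6 form a cycle, so G is not a tree and its treewidth is at least 2. Hence tw(G) = 2 exactly.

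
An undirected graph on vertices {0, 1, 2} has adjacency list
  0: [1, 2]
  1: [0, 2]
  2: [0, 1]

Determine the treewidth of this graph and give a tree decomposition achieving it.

With just one bag of size 3, the width is 3 − 1 = 2, so tw(G) ≤ 2. Conversely, {0, 1, 2} is a clique of size 3, and the vertices of any clique must share a bag in every tree decomposition; so some bag has ≥ 3 vertices and tw(G) ≥ 2. Therefore the treewidth is 2.

Treewidth 2.
Bags: B1 = {0, 1, 2}
Tree: (single bag)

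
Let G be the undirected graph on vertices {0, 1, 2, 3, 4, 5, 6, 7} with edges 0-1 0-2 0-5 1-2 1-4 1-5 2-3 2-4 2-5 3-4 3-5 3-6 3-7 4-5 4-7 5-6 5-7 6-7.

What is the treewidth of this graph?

3

A width-3 tree decomposition is:
Bags: B1 = {1, 2, 4, 5}  B2 = {2, 3, 4, 5}  B3 = {3, 4, 5, 7}  B4 = {0, 1, 2, 5}  B5 = {3, 5, 6, 7}
Tree: B1–B2, B2–B3, B1–B4, B3–B5
Each bag holds 4 vertices, so the decomposition has width 3, which upper-bounds the treewidth. Conversely, {0, 1, 2, 5} is a clique of size 4, and the vertices of any clique must share a bag in every tree decomposition; so some bag has ≥ 4 vertices and tw(G) ≥ 3. The upper and lower bounds meet at 3, so that is the treewidth.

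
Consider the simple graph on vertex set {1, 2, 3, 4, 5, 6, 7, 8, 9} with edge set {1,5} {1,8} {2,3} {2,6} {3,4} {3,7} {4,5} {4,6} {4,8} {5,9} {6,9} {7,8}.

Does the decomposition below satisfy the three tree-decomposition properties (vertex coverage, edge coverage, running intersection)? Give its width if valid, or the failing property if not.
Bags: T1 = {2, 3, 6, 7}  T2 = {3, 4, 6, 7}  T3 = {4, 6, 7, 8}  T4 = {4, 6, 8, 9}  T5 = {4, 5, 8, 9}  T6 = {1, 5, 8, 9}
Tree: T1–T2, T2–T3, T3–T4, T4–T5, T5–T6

Yes; width 3.

Every vertex of G appears in some bag (union = {1, 2, 3, 4, 5, 6, 7, 8, 9}); every edge is covered by a bag; and for each vertex v the set of bags containing v is connected in the bag tree. The decomposition is therefore valid. The largest bag has 4 vertices, so the width is 3.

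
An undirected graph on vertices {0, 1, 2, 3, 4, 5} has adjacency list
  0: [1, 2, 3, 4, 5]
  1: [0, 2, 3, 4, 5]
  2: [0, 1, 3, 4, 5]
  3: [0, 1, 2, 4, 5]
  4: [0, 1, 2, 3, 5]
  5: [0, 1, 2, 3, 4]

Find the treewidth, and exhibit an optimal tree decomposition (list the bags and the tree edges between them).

Treewidth 5.
Bags: B1 = {0, 1, 2, 3, 4, 5}
Tree: (single bag)

A single bag containing all 6 vertices is trivially a valid decomposition of width 5. For the lower bound, the 6 vertices {0, 1, 2, 3, 4, 5} are pairwise adjacent, and any tree decomposition puts a clique entirely inside one bag — forcing width ≥ 5. Hence tw(G) = 5 exactly.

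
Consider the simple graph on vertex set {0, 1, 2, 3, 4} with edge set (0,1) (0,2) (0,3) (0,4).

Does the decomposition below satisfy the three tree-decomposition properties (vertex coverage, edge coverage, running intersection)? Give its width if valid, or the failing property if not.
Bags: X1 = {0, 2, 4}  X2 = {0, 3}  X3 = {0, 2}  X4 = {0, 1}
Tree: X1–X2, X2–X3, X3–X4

A tree decomposition must satisfy three properties: every vertex lies in some bag; for every edge, both endpoints lie together in some bag; and for every vertex, the bags containing it form a connected subtree. Here bags containing vertex 2 are not connected in the tree, so the decomposition is invalid.

No — bags containing vertex 2 are not connected in the tree.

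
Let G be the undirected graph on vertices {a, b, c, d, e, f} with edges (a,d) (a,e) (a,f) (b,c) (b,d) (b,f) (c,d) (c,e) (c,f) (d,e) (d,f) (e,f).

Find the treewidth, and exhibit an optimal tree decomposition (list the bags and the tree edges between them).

Every bag has size at most 4, so the width is 4 − 1 = 3 and tw(G) ≤ 3. For the lower bound, the 4 vertices {c, d, e, f} are pairwise adjacent, and any tree decomposition puts a clique entirely inside one bag — forcing width ≥ 3. Therefore the treewidth is 3.

Treewidth 3.
One optimal decomposition is:
Bags: B1 = {a, d, e, f}  B2 = {c, d, e, f}  B3 = {b, c, d, f}
Tree: B1–B2, B2–B3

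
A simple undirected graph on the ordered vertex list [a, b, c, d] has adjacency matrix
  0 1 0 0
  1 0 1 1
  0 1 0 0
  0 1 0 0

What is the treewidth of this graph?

1

A width-1 tree decomposition is:
Bags: B1 = {a, b}  B2 = {b, c}  B3 = {b, d}
Tree: B1–B2, B2–B3
Each bag holds 2 vertices, so the decomposition has width 1, which upper-bounds the treewidth. G has an edge, so its treewidth is at least 1. Hence tw(G) = 1 exactly.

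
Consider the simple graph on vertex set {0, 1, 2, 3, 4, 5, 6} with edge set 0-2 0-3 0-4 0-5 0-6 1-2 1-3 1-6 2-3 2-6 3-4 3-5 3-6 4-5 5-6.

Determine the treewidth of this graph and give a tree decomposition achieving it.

The largest bag has 4 vertices, giving width 3; this decomposition certifies tw(G) ≤ 3. For the lower bound, the 4 vertices {0, 2, 3, 6} are pairwise adjacent, and any tree decomposition puts a clique entirely inside one bag — forcing width ≥ 3. Hence tw(G) = 3 exactly.

Treewidth 3.
Bags: B1 = {0, 3, 4, 5}  B2 = {0, 3, 5, 6}  B3 = {0, 2, 3, 6}  B4 = {1, 2, 3, 6}
Tree: B1–B2, B2–B3, B3–B4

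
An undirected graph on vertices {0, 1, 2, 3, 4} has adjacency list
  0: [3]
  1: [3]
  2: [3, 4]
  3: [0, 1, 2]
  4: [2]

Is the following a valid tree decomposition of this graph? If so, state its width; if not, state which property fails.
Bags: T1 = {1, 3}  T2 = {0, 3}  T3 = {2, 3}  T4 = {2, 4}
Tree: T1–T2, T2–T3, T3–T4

Every vertex of G appears in some bag (union = {0, 1, 2, 3, 4}); every edge is covered by a bag; and for each vertex v the set of bags containing v is connected in the bag tree. The decomposition is therefore valid. The largest bag has 2 vertices, so the width is 1.

Yes; width 1.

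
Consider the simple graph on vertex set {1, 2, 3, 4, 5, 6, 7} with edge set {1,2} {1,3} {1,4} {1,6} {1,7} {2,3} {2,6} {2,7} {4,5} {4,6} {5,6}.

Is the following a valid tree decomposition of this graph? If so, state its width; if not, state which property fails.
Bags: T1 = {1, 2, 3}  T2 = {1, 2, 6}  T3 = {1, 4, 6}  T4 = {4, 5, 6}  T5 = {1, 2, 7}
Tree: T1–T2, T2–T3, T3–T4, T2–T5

Yes; width 2.

Checking the three conditions: (i) the bags cover all of {1, 2, 3, 4, 5, 6, 7}; (ii) for each edge, some bag contains both endpoints; (iii) the bags containing any fixed vertex form a subtree. All hold, so the decomposition is valid with width 3 − 1 = 2.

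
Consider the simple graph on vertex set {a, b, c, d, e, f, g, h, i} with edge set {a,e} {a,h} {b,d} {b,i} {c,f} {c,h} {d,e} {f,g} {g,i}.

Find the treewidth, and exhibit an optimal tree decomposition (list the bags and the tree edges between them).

Treewidth 2.
One optimal decomposition is:
Bags: B1 = {a, c, h}  B2 = {a, c, e}  B3 = {c, d, e}  B4 = {b, c, d}  B5 = {b, c, i}  B6 = {c, g, i}  B7 = {c, f, g}
Tree: B1–B2, B2–B3, B3–B4, B4–B5, B5–B6, B6–B7

Every bag has size at most 3, so the width is 3 − 1 = 2 and tw(G) ≤ 2. For the lower bound, G contains the cycle c–h–a–e–d–b–i–g–f–c, so G is not a forest; only forests have treewidth ≤ 1, hence tw(G) ≥ 2. Combining the bounds, tw(G) = 2.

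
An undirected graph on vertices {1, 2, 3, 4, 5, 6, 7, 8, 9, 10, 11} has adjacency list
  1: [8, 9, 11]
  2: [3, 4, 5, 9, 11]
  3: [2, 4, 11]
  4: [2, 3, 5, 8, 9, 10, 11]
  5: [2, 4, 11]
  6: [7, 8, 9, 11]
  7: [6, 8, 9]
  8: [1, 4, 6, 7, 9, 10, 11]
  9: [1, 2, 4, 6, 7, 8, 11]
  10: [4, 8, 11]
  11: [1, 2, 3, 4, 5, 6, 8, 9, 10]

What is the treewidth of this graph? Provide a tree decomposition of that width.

The largest bag has 4 vertices, giving width 3; this decomposition certifies tw(G) ≤ 3. On the other hand G contains the 4-clique {1, 8, 9, 11}. A clique must lie in a single bag of any decomposition, so no decomposition can have width below 3. Combining the bounds, tw(G) = 3.

Treewidth 3.
One optimal decomposition is:
Bags: B1 = {4, 8, 9, 11}  B2 = {2, 4, 9, 11}  B3 = {6, 8, 9, 11}  B4 = {2, 3, 4, 11}  B5 = {6, 7, 8, 9}  B6 = {1, 8, 9, 11}  B7 = {4, 8, 10, 11}  B8 = {2, 4, 5, 11}
Tree: B1–B2, B1–B3, B2–B4, B3–B5, B3–B6, B1–B7, B4–B8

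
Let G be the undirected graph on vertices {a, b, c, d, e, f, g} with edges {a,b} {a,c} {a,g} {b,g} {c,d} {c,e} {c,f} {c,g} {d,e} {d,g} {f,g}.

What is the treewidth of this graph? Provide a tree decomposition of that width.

Treewidth 2.
One such decomposition:
Bags: B1 = {c, d, g}  B2 = {c, d, e}  B3 = {a, c, g}  B4 = {c, f, g}  B5 = {a, b, g}
Tree: B1–B2, B1–B3, B1–B4, B3–B5

Every bag has size at most 3, so the width is 3 − 1 = 2 and tw(G) ≤ 2. For the lower bound, the 3 vertices {c, d, g} are pairwise adjacent, and any tree decomposition puts a clique entirely inside one bag — forcing width ≥ 2. Combining the bounds, tw(G) = 2.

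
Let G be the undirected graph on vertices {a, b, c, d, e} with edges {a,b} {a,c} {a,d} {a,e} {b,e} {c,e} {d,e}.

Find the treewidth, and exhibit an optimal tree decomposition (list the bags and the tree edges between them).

The largest bag has 3 vertices, giving width 2; this decomposition certifies tw(G) ≤ 2. Conversely, {a, d, e} is a clique of size 3, and the vertices of any clique must share a bag in every tree decomposition; so some bag has ≥ 3 vertices and tw(G) ≥ 2. Combining the bounds, tw(G) = 2.

Treewidth 2.
One optimal decomposition is:
Bags: B1 = {a, b, e}  B2 = {a, c, e}  B3 = {a, d, e}
Tree: B1–B2, B2–B3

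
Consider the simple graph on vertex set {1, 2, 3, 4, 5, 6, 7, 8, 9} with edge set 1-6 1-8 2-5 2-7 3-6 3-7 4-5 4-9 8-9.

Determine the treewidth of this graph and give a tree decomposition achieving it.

Every bag has size at most 3, so the width is 3 − 1 = 2 and tw(G) ≤ 2. The edges 7–3–6–1–8–9–4–5–2–7 form a cycle, so G is not a tree and its treewidth is at least 2. The upper and lower bounds meet at 2, so that is the treewidth.

Treewidth 2.
One such decomposition:
Bags: B1 = {3, 6, 7}  B2 = {1, 6, 7}  B3 = {1, 7, 8}  B4 = {7, 8, 9}  B5 = {4, 7, 9}  B6 = {4, 5, 7}  B7 = {2, 5, 7}
Tree: B1–B2, B2–B3, B3–B4, B4–B5, B5–B6, B6–B7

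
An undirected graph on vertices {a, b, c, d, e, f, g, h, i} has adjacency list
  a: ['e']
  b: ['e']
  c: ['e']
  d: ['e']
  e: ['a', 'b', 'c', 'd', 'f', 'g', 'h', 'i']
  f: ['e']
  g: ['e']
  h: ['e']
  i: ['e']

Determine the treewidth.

1

A width-1 tree decomposition is:
Bags: B1 = {d, e}  B2 = {e, h}  B3 = {a, e}  B4 = {b, e}  B5 = {e, i}  B6 = {c, e}  B7 = {e, g}  B8 = {e, f}
Tree: B1–B2, B1–B3, B2–B4, B1–B5, B4–B6, B4–B7, B7–B8
Each bag holds 2 vertices, so the decomposition has width 1, which upper-bounds the treewidth. Since G has at least one edge (e.g. e–d), it is not an edgeless graph, so tw(G) ≥ 1. The upper and lower bounds meet at 1, so that is the treewidth.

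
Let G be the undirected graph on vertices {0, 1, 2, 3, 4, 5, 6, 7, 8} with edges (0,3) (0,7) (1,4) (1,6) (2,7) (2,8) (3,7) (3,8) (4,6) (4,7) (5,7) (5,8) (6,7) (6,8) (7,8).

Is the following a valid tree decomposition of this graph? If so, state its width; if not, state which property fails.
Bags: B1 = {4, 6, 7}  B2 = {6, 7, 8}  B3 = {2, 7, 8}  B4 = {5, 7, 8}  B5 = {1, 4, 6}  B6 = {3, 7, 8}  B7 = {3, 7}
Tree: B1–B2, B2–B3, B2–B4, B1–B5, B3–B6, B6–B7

A tree decomposition must satisfy three properties: every vertex lies in some bag; for every edge, both endpoints lie together in some bag; and for every vertex, the bags containing it form a connected subtree. Here vertex 0 appears in no bag, so the decomposition is invalid.

No — vertex 0 appears in no bag.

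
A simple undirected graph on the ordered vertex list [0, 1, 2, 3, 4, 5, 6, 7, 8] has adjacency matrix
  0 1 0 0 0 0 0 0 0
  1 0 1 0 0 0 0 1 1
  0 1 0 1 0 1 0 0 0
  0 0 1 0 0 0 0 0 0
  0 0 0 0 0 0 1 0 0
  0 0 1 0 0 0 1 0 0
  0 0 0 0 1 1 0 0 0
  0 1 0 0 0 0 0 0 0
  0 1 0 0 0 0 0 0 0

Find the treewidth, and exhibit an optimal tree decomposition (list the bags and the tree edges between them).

Every bag has size at most 2, so the width is 2 − 1 = 1 and tw(G) ≤ 1. G has an edge, so its treewidth is at least 1. Hence tw(G) = 1 exactly.

Treewidth 1.
Bags: B1 = {1, 2}  B2 = {1, 7}  B3 = {2, 5}  B4 = {5, 6}  B5 = {1, 8}  B6 = {4, 6}  B7 = {0, 1}  B8 = {2, 3}
Tree: B1–B2, B1–B3, B3–B4, B2–B5, B4–B6, B1–B7, B1–B8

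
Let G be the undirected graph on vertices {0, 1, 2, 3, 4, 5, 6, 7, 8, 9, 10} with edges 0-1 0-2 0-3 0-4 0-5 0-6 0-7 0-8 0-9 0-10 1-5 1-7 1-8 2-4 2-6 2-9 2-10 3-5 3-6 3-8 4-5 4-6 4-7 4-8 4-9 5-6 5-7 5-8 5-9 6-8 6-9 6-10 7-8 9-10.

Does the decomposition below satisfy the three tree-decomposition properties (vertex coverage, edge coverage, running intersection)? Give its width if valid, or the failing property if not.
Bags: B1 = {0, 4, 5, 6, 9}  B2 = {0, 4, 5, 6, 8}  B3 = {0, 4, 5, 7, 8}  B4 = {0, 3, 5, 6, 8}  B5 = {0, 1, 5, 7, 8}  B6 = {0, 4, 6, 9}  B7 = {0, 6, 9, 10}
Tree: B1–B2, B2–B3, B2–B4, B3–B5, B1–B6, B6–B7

No — vertex 2 appears in no bag.

A tree decomposition must satisfy three properties: every vertex lies in some bag; for every edge, both endpoints lie together in some bag; and for every vertex, the bags containing it form a connected subtree. Here vertex 2 appears in no bag, so the decomposition is invalid.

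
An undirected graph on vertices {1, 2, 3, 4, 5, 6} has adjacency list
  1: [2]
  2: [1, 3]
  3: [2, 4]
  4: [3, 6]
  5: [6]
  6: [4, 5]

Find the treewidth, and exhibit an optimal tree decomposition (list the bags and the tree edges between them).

Each bag holds 2 vertices, so the decomposition has width 1, which upper-bounds the treewidth. Any graph with an edge has treewidth ≥ 1, and G has the edge 1–2. Therefore the treewidth is 1.

Treewidth 1.
One optimal decomposition is:
Bags: B1 = {1, 2}  B2 = {2, 3}  B3 = {3, 4}  B4 = {4, 6}  B5 = {5, 6}
Tree: B1–B2, B2–B3, B3–B4, B4–B5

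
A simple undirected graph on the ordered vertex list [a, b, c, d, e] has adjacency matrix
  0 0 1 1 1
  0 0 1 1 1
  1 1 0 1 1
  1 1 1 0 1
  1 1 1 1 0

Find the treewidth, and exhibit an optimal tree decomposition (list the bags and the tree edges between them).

Treewidth 3.
One optimal decomposition is:
Bags: B1 = {a, c, d, e}  B2 = {b, c, d, e}
Tree: B1–B2

The largest bag has 4 vertices, giving width 3; this decomposition certifies tw(G) ≤ 3. Conversely, {a, c, d, e} is a clique of size 4, and the vertices of any clique must share a bag in every tree decomposition; so some bag has ≥ 4 vertices and tw(G) ≥ 3. The upper and lower bounds meet at 3, so that is the treewidth.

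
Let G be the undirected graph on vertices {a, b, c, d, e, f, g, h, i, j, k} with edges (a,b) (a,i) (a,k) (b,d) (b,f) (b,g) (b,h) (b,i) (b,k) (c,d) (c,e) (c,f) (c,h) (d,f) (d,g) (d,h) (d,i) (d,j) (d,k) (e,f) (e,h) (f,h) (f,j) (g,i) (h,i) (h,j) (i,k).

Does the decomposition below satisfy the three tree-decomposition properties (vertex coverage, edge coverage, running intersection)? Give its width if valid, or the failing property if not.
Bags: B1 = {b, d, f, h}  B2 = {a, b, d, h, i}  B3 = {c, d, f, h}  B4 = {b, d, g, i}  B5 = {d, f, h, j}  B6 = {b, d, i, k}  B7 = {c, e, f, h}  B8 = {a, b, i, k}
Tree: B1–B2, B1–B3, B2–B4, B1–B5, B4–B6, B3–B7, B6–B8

No — bags containing vertex a are not connected in the tree.

A tree decomposition must satisfy three properties: every vertex lies in some bag; for every edge, both endpoints lie together in some bag; and for every vertex, the bags containing it form a connected subtree. Here bags containing vertex a are not connected in the tree, so the decomposition is invalid.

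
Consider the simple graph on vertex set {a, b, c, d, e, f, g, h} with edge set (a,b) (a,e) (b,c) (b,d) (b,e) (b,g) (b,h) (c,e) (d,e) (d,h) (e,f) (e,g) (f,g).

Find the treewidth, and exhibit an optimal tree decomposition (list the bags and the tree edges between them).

Treewidth 2.
One such decomposition:
Bags: B1 = {b, d, e}  B2 = {b, e, g}  B3 = {e, f, g}  B4 = {a, b, e}  B5 = {b, c, e}  B6 = {b, d, h}
Tree: B1–B2, B2–B3, B2–B4, B4–B5, B1–B6

Each bag holds 3 vertices, so the decomposition has width 2, which upper-bounds the treewidth. On the other hand G contains the 3-clique {e, f, g}. A clique must lie in a single bag of any decomposition, so no decomposition can have width below 2. Therefore the treewidth is 2.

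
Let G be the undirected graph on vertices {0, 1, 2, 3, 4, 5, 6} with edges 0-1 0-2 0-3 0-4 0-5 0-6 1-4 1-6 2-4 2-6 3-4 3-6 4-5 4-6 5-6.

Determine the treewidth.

3

A width-3 tree decomposition is:
Bags: B1 = {0, 2, 4, 6}  B2 = {0, 4, 5, 6}  B3 = {0, 1, 4, 6}  B4 = {0, 3, 4, 6}
Tree: B1–B2, B2–B3, B2–B4
Each bag holds 4 vertices, so the decomposition has width 3, which upper-bounds the treewidth. Conversely, {0, 1, 4, 6} is a clique of size 4, and the vertices of any clique must share a bag in every tree decomposition; so some bag has ≥ 4 vertices and tw(G) ≥ 3. Therefore the treewidth is 3.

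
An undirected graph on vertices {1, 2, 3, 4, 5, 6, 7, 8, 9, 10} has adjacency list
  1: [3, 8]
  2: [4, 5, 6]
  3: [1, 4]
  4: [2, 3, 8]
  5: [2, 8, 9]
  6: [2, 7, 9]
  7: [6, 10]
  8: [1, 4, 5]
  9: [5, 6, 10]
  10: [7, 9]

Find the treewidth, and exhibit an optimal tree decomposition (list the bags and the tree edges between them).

Treewidth 2.
One optimal decomposition is:
Bags: B1 = {1, 3, 4}  B2 = {1, 4, 8}  B3 = {2, 4, 8}  B4 = {2, 5, 8}  B5 = {2, 5, 6}  B6 = {5, 6, 9}  B7 = {6, 7, 9}  B8 = {7, 9, 10}
Tree: B1–B2, B2–B3, B3–B4, B4–B5, B5–B6, B6–B7, B7–B8

Each bag holds 3 vertices, so the decomposition has width 2, which upper-bounds the treewidth. The edges 3–1–8–4–3 form a cycle, so G is not a tree and its treewidth is at least 2. Hence tw(G) = 2 exactly.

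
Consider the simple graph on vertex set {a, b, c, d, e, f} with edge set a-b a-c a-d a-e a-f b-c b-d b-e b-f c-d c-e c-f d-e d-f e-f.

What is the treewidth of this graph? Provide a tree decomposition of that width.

Treewidth 5.
One optimal decomposition is:
Bags: B1 = {a, b, c, d, e, f}
Tree: (single bag)

With just one bag of size 6, the width is 6 − 1 = 5, so tw(G) ≤ 5. For the lower bound, the 6 vertices {a, b, c, d, e, f} are pairwise adjacent, and any tree decomposition puts a clique entirely inside one bag — forcing width ≥ 5. The upper and lower bounds meet at 5, so that is the treewidth.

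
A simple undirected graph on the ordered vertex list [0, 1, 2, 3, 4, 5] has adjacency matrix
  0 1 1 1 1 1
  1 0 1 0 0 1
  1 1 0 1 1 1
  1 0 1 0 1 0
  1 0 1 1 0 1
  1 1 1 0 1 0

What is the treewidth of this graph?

3

A width-3 tree decomposition is:
Bags: B1 = {0, 1, 2, 5}  B2 = {0, 2, 4, 5}  B3 = {0, 2, 3, 4}
Tree: B1–B2, B2–B3
The largest bag has 4 vertices, giving width 3; this decomposition certifies tw(G) ≤ 3. On the other hand G contains the 4-clique {0, 1, 2, 5}. A clique must lie in a single bag of any decomposition, so no decomposition can have width below 3. Combining the bounds, tw(G) = 3.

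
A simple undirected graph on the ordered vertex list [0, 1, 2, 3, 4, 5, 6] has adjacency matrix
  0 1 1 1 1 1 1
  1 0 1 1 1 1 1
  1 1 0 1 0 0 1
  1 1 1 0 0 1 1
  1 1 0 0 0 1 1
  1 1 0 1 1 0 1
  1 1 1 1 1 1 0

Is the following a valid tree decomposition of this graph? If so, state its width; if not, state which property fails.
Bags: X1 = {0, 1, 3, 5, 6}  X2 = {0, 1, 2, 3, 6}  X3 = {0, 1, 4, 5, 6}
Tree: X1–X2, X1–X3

Yes; width 4.

Every vertex of G appears in some bag (union = {0, 1, 2, 3, 4, 5, 6}); every edge is covered by a bag; and for each vertex v the set of bags containing v is connected in the bag tree. The decomposition is therefore valid. The largest bag has 5 vertices, so the width is 4.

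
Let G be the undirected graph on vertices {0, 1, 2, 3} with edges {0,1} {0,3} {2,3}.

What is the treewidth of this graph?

1

A width-1 tree decomposition is:
Bags: B1 = {0, 1}  B2 = {0, 3}  B3 = {2, 3}
Tree: B1–B2, B2–B3
The largest bag has 2 vertices, giving width 1; this decomposition certifies tw(G) ≤ 1. Any graph with an edge has treewidth ≥ 1, and G has the edge 1–0. Therefore the treewidth is 1.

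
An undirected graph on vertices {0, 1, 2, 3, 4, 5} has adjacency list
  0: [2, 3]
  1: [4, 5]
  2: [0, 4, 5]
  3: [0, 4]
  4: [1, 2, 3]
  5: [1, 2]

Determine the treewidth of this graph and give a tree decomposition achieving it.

Treewidth 2.
One optimal decomposition is:
Bags: B1 = {1, 4, 5}  B2 = {2, 4, 5}  B3 = {2, 3, 4}  B4 = {0, 2, 3}
Tree: B1–B2, B2–B3, B3–B4

Every bag has size at most 3, so the width is 3 − 1 = 2 and tw(G) ≤ 2. Since 1–5–2–4–1 is a cycle in G, G is not acyclic. Forests are exactly the graphs of treewidth ≤ 1, so tw(G) ≥ 2. Combining the bounds, tw(G) = 2.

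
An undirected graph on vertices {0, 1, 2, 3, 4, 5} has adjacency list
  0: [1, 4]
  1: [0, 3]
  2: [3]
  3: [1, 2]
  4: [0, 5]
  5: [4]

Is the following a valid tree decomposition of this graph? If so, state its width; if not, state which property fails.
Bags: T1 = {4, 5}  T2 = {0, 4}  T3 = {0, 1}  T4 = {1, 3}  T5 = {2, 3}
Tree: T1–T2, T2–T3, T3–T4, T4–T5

Yes; width 1.

Every vertex of G appears in some bag (union = {0, 1, 2, 3, 4, 5}); every edge is covered by a bag; and for each vertex v the set of bags containing v is connected in the bag tree. The decomposition is therefore valid. The largest bag has 2 vertices, so the width is 1.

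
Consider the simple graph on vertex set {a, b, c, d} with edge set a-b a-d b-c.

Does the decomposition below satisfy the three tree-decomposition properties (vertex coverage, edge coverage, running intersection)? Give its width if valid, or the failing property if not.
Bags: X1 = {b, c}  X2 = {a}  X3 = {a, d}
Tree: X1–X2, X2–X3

A tree decomposition must satisfy three properties: every vertex lies in some bag; for every edge, both endpoints lie together in some bag; and for every vertex, the bags containing it form a connected subtree. Here edge (b,a) lies in no bag, so the decomposition is invalid.

No — edge (b,a) lies in no bag.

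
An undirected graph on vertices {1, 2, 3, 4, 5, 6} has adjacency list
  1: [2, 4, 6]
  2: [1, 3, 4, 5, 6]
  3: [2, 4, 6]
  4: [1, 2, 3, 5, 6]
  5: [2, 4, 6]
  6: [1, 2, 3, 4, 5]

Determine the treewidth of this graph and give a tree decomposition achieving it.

Treewidth 3.
Bags: B1 = {2, 3, 4, 6}  B2 = {2, 4, 5, 6}  B3 = {1, 2, 4, 6}
Tree: B1–B2, B1–B3

The largest bag has 4 vertices, giving width 3; this decomposition certifies tw(G) ≤ 3. For the lower bound, the 4 vertices {1, 2, 4, 6} are pairwise adjacent, and any tree decomposition puts a clique entirely inside one bag — forcing width ≥ 3. Combining the bounds, tw(G) = 3.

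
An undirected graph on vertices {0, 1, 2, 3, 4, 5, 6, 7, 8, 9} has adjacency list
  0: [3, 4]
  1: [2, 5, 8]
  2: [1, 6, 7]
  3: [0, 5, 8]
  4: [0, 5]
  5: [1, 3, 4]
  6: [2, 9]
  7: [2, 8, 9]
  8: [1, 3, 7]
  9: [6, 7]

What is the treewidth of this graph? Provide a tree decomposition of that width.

Each bag holds 3 vertices, so the decomposition has width 2, which upper-bounds the treewidth. The edges 9–6–2–7–9 form a cycle, so G is not a tree and its treewidth is at least 2. Combining the bounds, tw(G) = 2.

Treewidth 2.
One such decomposition:
Bags: B1 = {6, 7, 9}  B2 = {2, 6, 7}  B3 = {2, 7, 8}  B4 = {1, 2, 8}  B5 = {1, 3, 8}  B6 = {1, 3, 5}  B7 = {0, 3, 5}  B8 = {0, 4, 5}
Tree: B1–B2, B2–B3, B3–B4, B4–B5, B5–B6, B6–B7, B7–B8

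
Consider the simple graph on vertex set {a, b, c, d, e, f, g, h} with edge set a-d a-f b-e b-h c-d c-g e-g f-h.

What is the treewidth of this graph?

A width-2 tree decomposition is:
Bags: B1 = {a, f, h}  B2 = {a, d, h}  B3 = {c, d, h}  B4 = {c, g, h}  B5 = {e, g, h}  B6 = {b, e, h}
Tree: B1–B2, B2–B3, B3–B4, B4–B5, B5–B6
The largest bag has 3 vertices, giving width 2; this decomposition certifies tw(G) ≤ 2. Since h–f–a–d–c–g–e–b–h is a cycle in G, G is not acyclic. Forests are exactly the graphs of treewidth ≤ 1, so tw(G) ≥ 2. Hence tw(G) = 2 exactly.

2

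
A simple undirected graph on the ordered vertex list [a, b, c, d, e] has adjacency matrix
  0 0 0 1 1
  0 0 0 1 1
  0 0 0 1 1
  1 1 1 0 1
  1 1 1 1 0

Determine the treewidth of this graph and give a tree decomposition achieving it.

Treewidth 2.
Bags: B1 = {c, d, e}  B2 = {a, d, e}  B3 = {b, d, e}
Tree: B1–B2, B2–B3

The largest bag has 3 vertices, giving width 2; this decomposition certifies tw(G) ≤ 2. Conversely, {c, d, e} is a clique of size 3, and the vertices of any clique must share a bag in every tree decomposition; so some bag has ≥ 3 vertices and tw(G) ≥ 2. The upper and lower bounds meet at 2, so that is the treewidth.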